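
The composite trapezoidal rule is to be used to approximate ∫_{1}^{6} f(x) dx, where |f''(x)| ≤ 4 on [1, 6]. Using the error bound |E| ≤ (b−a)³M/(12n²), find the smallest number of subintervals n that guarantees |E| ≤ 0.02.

46

Need 500/(12n²) ≤ 0.02.
n² ≥ 500/(12·0.02) = 2083.33 ⇒ n ≥ 45.6435, so the smallest n is 46.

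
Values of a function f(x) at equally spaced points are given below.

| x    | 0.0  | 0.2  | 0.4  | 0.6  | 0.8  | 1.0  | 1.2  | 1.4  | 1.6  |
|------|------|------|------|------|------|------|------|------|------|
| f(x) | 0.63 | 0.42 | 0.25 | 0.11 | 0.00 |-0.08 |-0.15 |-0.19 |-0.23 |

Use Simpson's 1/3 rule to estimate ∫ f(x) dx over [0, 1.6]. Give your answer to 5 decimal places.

h = 0.2, n = 8.
(h/3)·[y₀ + 4y₁ + 2y₂ + 4y₃ + 2y₄ + 4y₅ + 2y₆ + 4y₇ + y₈] = 0.066667·(1.64) = 0.10933.

0.10933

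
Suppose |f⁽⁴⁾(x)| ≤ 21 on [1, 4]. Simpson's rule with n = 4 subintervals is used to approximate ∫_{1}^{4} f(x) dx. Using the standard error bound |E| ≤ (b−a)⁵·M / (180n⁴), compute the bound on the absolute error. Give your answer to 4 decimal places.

|E| ≤ (3)⁵·21 / (180·4⁴) = 5103/46080 = 0.1107.

0.1107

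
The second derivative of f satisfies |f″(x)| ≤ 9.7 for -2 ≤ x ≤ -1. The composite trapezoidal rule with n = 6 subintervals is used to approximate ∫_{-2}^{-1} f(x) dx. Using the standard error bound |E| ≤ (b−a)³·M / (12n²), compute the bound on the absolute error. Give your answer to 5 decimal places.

0.02245

|E| ≤ (1)³·9.7 / (12·6²) = 9.7/432 = 0.02245.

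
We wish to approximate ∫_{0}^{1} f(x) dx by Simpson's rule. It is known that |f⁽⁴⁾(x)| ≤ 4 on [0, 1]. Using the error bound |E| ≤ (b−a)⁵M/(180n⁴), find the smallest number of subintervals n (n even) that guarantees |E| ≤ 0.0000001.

22

Need 4/(180n⁴) ≤ 0.0000001.
n⁴ ≥ 4/(180·0.0000001) = 222222 ⇒ n ≥ 21.7119, so the smallest even n is 22. (n must be even for Simpson's rule.)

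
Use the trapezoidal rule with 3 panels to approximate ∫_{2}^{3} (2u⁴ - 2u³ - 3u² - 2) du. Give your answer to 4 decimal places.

31.9733

h = (3 − 2)/3 = 0.333333.
Nodes u₀,…,u₃ = 2, 2.333333, 2.666667, 3.
f(u) = 2u⁴ - 2u³ - 3u² - 2: f₀=2, f₁=15.543210, f₂=39.876543, f₃=79.
(h/2)·[f₀ + 2f₁ + 2f₂ + f₃] = 0.166667·(191.839506) = 31.9733.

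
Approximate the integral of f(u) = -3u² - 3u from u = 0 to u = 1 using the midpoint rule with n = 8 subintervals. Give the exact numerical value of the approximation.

-2.49609375

h = (1 − 0)/8 = 0.125.
Midpoints m₁,…,m₈ = 0.0625, 0.1875, 0.3125, 0.4375, 0.5625, 0.6875, 0.8125, 0.9375.
f(m₁)=-0.19921875, f(m₂)=-0.66796875, f(m₃)=-1.23046875, f(m₄)=-1.88671875, f(m₅)=-2.63671875, f(m₆)=-3.48046875, f(m₇)=-4.41796875, f(m₈)=-5.44921875.
h·[f(m₁) + f(m₂) + f(m₃) + f(m₄) + f(m₅) + f(m₆) + f(m₇) + f(m₈)] = 0.125·(-19.96875) = -2.49609375.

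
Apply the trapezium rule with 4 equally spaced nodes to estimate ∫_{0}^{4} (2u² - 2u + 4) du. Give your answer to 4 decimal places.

h = (4 − 0)/3 = 1.333333.
Nodes u₀,…,u₃ = 0, 1.333333, 2.666667, 4.
f(u) = 2u² - 2u + 4: f₀=4, f₁=4.888889, f₂=12.888889, f₃=28.
(h/2)·[f₀ + 2f₁ + 2f₂ + f₃] = 0.666667·(67.555556) = 45.0370.

45.0370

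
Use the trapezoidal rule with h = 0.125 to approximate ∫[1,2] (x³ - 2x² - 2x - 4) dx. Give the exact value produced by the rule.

-7.91015625

h = (2 − 1)/8 = 0.125.
Nodes x₀,…,x₈ = 1, 1.125, 1.25, 1.375, 1.5, 1.625, 1.75, 1.875, 2.
f(x) = x³ - 2x² - 2x - 4: f₀=-7, f₁=-7.357421875, f₂=-7.671875, f₃=-7.931640625, f₄=-8.125, f₅=-8.240234375, f₆=-8.265625, f₇=-8.189453125, f₈=-8.
(h/2)·[f₀ + 2f₁ + 2f₂ + 2f₃ + 2f₄ + 2f₅ + 2f₆ + 2f₇ + f₈] = 0.0625·(-126.5625) = -7.91015625.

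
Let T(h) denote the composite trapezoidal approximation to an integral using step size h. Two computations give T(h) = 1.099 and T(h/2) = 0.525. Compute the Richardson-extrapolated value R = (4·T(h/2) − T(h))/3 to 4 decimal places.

R = (4·T(h/2) − T(h)) / 3 = (4·0.525 − 1.099)/3 = (1.001)/3 = 0.3337.

0.3337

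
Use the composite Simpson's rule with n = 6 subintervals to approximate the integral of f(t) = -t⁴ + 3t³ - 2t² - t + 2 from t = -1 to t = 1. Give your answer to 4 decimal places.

h = (1 − (-1))/6 = 0.333333.
Nodes t₀,…,t₆ = -1, -0.666667, -0.333333, 0, 0.333333, 0.666667, 1.
f(t) = -t⁴ + 3t³ - 2t² - t + 2: f₀=-3, f₁=0.691358, f₂=1.987654, f₃=2, f₄=1.543210, f₅=1.135802, f₆=1.
(h/3)·[f₀ + 4f₁ + 2f₂ + 4f₃ + 2f₄ + 4f₅ + f₆] = 0.111111·(20.370370) = 2.2634.

2.2634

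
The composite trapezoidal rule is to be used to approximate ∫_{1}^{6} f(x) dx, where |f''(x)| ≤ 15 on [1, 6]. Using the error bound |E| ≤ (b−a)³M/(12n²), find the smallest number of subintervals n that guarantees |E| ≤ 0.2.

28

Need 1875/(12n²) ≤ 0.2.
n² ≥ 1875/(12·0.2) = 781.25 ⇒ n ≥ 27.9508, so the smallest n is 28.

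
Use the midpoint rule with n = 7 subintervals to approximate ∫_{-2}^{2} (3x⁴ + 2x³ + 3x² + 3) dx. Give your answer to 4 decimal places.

63.4985

h = (2 − (-2))/7 = 0.571429.
Midpoints m₁,…,m₇ = -1.714286, -1.142857, -0.571429, 0, 0.571429, 1.142857, 1.714286.
f(m₁)=27.649729, f(m₂)=9.050812, f(m₃)=3.926281, f(m₄)=3, f(m₅)=4.672636, f(m₆)=15.021658, f(m₇)=47.801333.
h·[f(m₁) + f(m₂) + f(m₃) + f(m₄) + f(m₅) + f(m₆) + f(m₇)] = 0.571429·(111.122449) = 63.4985.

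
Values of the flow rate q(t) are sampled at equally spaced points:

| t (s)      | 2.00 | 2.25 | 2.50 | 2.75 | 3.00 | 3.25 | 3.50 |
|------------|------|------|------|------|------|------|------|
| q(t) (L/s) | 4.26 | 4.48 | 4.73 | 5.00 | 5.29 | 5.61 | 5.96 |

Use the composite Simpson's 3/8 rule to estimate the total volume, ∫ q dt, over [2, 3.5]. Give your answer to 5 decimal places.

7.55156

h = 0.25, n = 6.
(3h/8)·[y₀ + 3y₁ + 3y₂ + 2y₃ + 3y₄ + 3y₅ + y₆] = 0.09375·(80.55) = 7.55156.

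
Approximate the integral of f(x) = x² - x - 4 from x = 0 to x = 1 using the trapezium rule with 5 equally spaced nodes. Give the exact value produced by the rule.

h = (1 − 0)/4 = 0.25.
Nodes x₀,…,x₄ = 0, 0.25, 0.5, 0.75, 1.
f(x) = x² - x - 4: f₀=-4, f₁=-4.1875, f₂=-4.25, f₃=-4.1875, f₄=-4.
(h/2)·[f₀ + 2f₁ + 2f₂ + 2f₃ + f₄] = 0.125·(-33.25) = -4.15625.

-4.15625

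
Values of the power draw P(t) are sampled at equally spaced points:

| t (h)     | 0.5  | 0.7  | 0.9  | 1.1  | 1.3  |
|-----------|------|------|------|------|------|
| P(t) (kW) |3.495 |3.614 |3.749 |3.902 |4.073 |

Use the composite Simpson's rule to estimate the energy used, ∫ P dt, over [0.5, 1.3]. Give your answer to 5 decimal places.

h = 0.2, n = 4.
(h/3)·[y₀ + 4y₁ + 2y₂ + 4y₃ + y₄] = 0.066667·(45.130) = 3.00867.

3.00867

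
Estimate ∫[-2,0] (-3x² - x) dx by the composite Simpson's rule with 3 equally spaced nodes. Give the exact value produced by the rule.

h = (0 − (-2))/2 = 1.
Nodes x₀,…,x₂ = -2, -1, 0.
f(x) = -3x² - x: f₀=-10, f₁=-2, f₂=0.
(h/3)·[f₀ + 4f₁ + f₂] = 0.333333·(-18) = -6.

-6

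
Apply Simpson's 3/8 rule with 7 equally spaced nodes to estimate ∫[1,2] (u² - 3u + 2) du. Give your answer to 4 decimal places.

h = (2 − 1)/6 = 0.166667.
Nodes u₀,…,u₆ = 1, 1.166667, 1.333333, 1.5, 1.666667, 1.833333, 2.
f(u) = u² - 3u + 2: f₀=0, f₁=-0.138889, f₂=-0.222222, f₃=-0.25, f₄=-0.222222, f₅=-0.138889, f₆=0.
(3h/8)·[f₀ + 3f₁ + 3f₂ + 2f₃ + 3f₄ + 3f₅ + f₆] = 0.0625·(-2.666667) = -0.1667.

-0.1667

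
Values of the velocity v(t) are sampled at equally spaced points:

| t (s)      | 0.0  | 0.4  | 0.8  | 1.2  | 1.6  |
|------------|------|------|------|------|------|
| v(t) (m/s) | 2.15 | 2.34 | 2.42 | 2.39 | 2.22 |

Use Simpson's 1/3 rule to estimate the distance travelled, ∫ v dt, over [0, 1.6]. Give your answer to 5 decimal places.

3.75067

h = 0.4, n = 4.
(h/3)·[y₀ + 4y₁ + 2y₂ + 4y₃ + y₄] = 0.133333·(28.13) = 3.75067.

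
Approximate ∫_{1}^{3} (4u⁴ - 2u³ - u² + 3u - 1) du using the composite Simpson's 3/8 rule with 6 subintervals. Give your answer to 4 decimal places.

154.9630

h = (3 − 1)/6 = 0.333333.
Nodes u₀,…,u₆ = 1, 1.333333, 1.666667, 2, 2.333333, 2.666667, 3.
f(u) = 4u⁴ - 2u³ - u² + 3u - 1: f₀=3, f₁=9.123457, f₂=22.827160, f₃=49, f₄=93.716049, f₅=164.234568, f₆=269.
(3h/8)·[f₀ + 3f₁ + 3f₂ + 2f₃ + 3f₄ + 3f₅ + f₆] = 0.125·(1239.703704) = 154.9630.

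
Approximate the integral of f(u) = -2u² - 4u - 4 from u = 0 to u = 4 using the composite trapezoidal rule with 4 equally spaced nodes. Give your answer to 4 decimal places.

h = (4 − 0)/3 = 1.333333.
Nodes u₀,…,u₃ = 0, 1.333333, 2.666667, 4.
f(u) = -2u² - 4u - 4: f₀=-4, f₁=-12.888889, f₂=-28.888889, f₃=-52.
(h/2)·[f₀ + 2f₁ + 2f₂ + f₃] = 0.666667·(-139.555556) = -93.0370.

-93.0370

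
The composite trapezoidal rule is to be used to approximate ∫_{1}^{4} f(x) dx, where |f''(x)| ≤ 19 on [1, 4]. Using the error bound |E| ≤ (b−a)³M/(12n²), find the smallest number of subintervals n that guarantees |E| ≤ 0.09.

Need 513/(12n²) ≤ 0.09.
n² ≥ 513/(12·0.09) = 475 ⇒ n ≥ 21.7945, so the smallest n is 22.

22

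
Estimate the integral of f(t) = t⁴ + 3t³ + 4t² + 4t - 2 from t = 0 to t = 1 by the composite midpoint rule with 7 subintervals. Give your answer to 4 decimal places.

2.2655

h = (1 − 0)/7 = 0.142857.
Midpoints m₁,…,m₇ = 0.071429, 0.214286, 0.357143, 0.5, 0.642857, 0.785714, 0.928571.
f(m₁)=-1.692758, f(m₂)=-0.927556, f(m₃)=0.091707, f(m₄)=1.4375, f(m₅)=3.192290, f(m₆)=5.448537, f(m₇)=8.308700.
h·[f(m₁) + f(m₂) + f(m₃) + f(m₄) + f(m₅) + f(m₆) + f(m₇)] = 0.142857·(15.858418) = 2.2655.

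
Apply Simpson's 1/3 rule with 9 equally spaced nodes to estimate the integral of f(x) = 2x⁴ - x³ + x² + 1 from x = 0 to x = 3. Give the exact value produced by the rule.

h = (3 − 0)/8 = 0.375.
Nodes x₀,…,x₈ = 0, 0.375, 0.75, 1.125, 1.5, 1.875, 2.25, 2.625, 3.
f(x) = 2x⁴ - x³ + x² + 1: f₀=1, f₁=1.12744140625, f₂=1.7734375, f₃=4.04541015625, f₄=10, f₅=22.64306640625, f₆=45.9296875, f₇=84.76416015625, f₈=145.
(h/3)·[f₀ + 4f₁ + 2f₂ + 4f₃ + 2f₄ + 4f₅ + 2f₆ + 4f₇ + f₈] = 0.125·(711.7265625) = 88.9658203125.

88.9658203125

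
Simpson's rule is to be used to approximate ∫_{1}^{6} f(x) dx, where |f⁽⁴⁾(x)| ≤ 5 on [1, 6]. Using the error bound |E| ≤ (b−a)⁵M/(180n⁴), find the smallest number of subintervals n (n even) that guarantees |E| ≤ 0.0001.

Need 15625/(180n⁴) ≤ 0.0001.
n⁴ ≥ 15625/(180·0.0001) = 868056 ⇒ n ≥ 30.5237, so the smallest even n is 32. (n must be even for Simpson's rule.)

32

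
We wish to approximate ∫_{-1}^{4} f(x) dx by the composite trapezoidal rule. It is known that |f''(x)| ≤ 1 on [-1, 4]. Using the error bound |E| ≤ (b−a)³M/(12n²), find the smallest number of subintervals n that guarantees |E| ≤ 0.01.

Need 125/(12n²) ≤ 0.01.
n² ≥ 125/(12·0.01) = 1041.67 ⇒ n ≥ 32.2749, so the smallest n is 33.

33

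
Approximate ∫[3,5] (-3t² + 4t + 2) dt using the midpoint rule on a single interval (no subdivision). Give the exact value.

M = (b−a)·f(4) = 2·(-30) = -60.

-60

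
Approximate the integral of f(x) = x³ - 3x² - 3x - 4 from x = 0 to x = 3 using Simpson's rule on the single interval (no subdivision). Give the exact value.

-32.25

S = (b−a)/6 · [f(0) + 4f(1.5) + f(3)] = 0.5·[(-4) + 4·(-11.875) + (-13)] = -32.25.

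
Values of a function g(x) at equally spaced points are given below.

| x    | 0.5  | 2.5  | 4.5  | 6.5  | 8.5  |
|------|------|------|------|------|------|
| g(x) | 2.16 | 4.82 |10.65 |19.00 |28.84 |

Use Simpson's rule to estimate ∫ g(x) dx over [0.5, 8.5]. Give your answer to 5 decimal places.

98.38667

h = 2, n = 4.
(h/3)·[y₀ + 4y₁ + 2y₂ + 4y₃ + y₄] = 0.666667·(147.58) = 98.38667.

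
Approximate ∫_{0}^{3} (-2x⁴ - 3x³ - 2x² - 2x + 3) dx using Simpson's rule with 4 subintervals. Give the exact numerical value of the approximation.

-176.203125

h = (3 − 0)/4 = 0.75.
Nodes x₀,…,x₄ = 0, 0.75, 1.5, 2.25, 3.
f(x) = -2x⁴ - 3x³ - 2x² - 2x + 3: f₀=3, f₁=-1.5234375, f₂=-24.75, f₃=-97.0546875, f₄=-264.
(h/3)·[f₀ + 4f₁ + 2f₂ + 4f₃ + f₄] = 0.25·(-704.8125) = -176.203125.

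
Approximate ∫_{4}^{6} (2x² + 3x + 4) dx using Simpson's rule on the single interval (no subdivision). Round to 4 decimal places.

139.3333

S = (b−a)/6 · [f(4) + 4f(5) + f(6)] = 0.333333·[48 + 4·69 + 94] = 139.3333.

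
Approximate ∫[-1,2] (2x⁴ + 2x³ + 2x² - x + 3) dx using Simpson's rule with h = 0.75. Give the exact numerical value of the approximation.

h = (2 − (-1))/4 = 0.75.
Nodes x₀,…,x₄ = -1, -0.25, 0.5, 1.25, 2.
f(x) = 2x⁴ + 2x³ + 2x² - x + 3: f₀=6, f₁=3.3515625, f₂=3.375, f₃=13.6640625, f₄=57.
(h/3)·[f₀ + 4f₁ + 2f₂ + 4f₃ + f₄] = 0.25·(137.8125) = 34.453125.

34.453125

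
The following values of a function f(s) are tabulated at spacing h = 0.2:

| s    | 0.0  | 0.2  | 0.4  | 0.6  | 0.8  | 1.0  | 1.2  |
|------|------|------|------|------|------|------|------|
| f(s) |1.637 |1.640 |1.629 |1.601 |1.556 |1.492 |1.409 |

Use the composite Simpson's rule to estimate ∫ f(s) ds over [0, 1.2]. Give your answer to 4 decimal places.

1.8899

h = 0.2, n = 6.
(h/3)·[y₀ + 4y₁ + 2y₂ + 4y₃ + 2y₄ + 4y₅ + y₆] = 0.066667·(28.348) = 1.8899.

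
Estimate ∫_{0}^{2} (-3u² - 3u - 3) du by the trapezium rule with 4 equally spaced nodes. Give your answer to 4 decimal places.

h = (2 − 0)/3 = 0.666667.
Nodes u₀,…,u₃ = 0, 0.666667, 1.333333, 2.
f(u) = -3u² - 3u - 3: f₀=-3, f₁=-6.333333, f₂=-12.333333, f₃=-21.
(h/2)·[f₀ + 2f₁ + 2f₂ + f₃] = 0.333333·(-61.333333) = -20.4444.

-20.4444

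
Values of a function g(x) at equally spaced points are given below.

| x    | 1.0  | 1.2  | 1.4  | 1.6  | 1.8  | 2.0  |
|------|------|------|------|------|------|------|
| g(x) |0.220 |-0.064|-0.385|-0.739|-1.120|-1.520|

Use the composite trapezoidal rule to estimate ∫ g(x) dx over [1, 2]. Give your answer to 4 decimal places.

h = 0.2, n = 5.
(h/2)·[y₀ + 2y₁ + 2y₂ + 2y₃ + 2y₄ + y₅] = 0.1·(-5.916) = -0.5916.

-0.5916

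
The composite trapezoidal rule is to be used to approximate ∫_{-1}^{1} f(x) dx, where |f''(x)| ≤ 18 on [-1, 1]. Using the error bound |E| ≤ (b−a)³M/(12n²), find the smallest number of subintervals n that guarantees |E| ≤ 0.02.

25

Need 144/(12n²) ≤ 0.02.
n² ≥ 144/(12·0.02) = 600 ⇒ n ≥ 24.4949, so the smallest n is 25.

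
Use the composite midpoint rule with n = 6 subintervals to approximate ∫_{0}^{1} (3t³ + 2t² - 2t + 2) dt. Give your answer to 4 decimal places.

h = (1 − 0)/6 = 0.166667.
Midpoints m₁,…,m₆ = 0.083333, 0.25, 0.416667, 0.583333, 0.75, 0.916667.
f(m₁)=1.848958, f(m₂)=1.671875, f(m₃)=1.730903, f(m₄)=2.109375, f(m₅)=2.890625, f(m₆)=4.157986.
h·[f(m₁) + f(m₂) + f(m₃) + f(m₄) + f(m₅) + f(m₆)] = 0.166667·(14.409722) = 2.4016.

2.4016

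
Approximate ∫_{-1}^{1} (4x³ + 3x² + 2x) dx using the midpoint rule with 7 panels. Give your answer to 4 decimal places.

h = (1 − (-1))/7 = 0.285714.
Midpoints m₁,…,m₇ = -0.857143, -0.571429, -0.285714, 0, 0.285714, 0.571429, 0.857143.
f(m₁)=-2.029155, f(m₂)=-0.909621, f(m₃)=-0.419825, f(m₄)=0, f(m₅)=0.909621, f(m₆)=2.868805, f(m₇)=6.437318.
h·[f(m₁) + f(m₂) + f(m₃) + f(m₄) + f(m₅) + f(m₆) + f(m₇)] = 0.285714·(6.857143) = 1.9592.

1.9592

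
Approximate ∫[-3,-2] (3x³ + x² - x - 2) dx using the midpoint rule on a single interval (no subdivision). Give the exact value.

-40.125

M = (b−a)·f(-2.5) = 1·(-40.125) = -40.125.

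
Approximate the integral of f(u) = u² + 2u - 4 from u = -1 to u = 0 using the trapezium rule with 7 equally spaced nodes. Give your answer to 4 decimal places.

-4.6620

h = (0 − (-1))/6 = 0.166667.
Nodes u₀,…,u₆ = -1, -0.833333, -0.666667, -0.5, -0.333333, -0.166667, 0.
f(u) = u² + 2u - 4: f₀=-5, f₁=-4.972222, f₂=-4.888889, f₃=-4.75, f₄=-4.555556, f₅=-4.305556, f₆=-4.
(h/2)·[f₀ + 2f₁ + 2f₂ + 2f₃ + 2f₄ + 2f₅ + f₆] = 0.083333·(-55.944444) = -4.6620.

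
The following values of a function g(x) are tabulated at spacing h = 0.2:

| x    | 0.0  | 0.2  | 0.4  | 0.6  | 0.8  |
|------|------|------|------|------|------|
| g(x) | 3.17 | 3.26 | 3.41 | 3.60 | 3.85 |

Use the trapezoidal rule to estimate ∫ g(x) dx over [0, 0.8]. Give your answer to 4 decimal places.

h = 0.2, n = 4.
(h/2)·[y₀ + 2y₁ + 2y₂ + 2y₃ + y₄] = 0.1·(27.56) = 2.7560.

2.7560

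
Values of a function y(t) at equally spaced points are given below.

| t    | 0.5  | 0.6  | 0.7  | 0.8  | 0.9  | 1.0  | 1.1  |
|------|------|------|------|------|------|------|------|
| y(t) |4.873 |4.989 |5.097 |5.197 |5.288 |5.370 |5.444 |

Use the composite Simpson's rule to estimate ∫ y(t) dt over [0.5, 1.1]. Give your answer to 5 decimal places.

h = 0.1, n = 6.
(h/3)·[y₀ + 4y₁ + 2y₂ + 4y₃ + 2y₄ + 4y₅ + y₆] = 0.033333·(93.311) = 3.11037.

3.11037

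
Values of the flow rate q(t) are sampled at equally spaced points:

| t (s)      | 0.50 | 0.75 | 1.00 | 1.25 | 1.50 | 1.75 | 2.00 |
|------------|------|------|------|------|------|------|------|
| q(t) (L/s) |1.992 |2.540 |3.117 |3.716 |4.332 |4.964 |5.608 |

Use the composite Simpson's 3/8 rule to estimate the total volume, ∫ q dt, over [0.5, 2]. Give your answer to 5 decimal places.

h = 0.25, n = 6.
(3h/8)·[y₀ + 3y₁ + 3y₂ + 2y₃ + 3y₄ + 3y₅ + y₆] = 0.09375·(59.891) = 5.61478.

5.61478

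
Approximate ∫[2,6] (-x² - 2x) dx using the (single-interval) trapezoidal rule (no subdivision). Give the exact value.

T = (b−a)/2 · [f(2) + f(6)] = 2·[(-8) + (-48)] = -112.

-112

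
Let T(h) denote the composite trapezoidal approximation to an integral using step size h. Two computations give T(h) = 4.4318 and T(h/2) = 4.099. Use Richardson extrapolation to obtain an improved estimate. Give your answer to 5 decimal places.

R = (4·T(h/2) − T(h)) / 3 = (4·4.099 − 4.4318)/3 = (11.9642)/3 = 3.98807.

3.98807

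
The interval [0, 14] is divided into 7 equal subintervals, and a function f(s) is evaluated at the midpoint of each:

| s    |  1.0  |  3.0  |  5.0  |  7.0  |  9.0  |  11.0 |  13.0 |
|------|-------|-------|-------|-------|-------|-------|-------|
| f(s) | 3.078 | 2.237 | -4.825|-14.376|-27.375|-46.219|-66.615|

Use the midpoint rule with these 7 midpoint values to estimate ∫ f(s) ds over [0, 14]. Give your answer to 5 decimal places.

-308.19000

h = 2, n = 7.
h·[y(m₁) + y(m₂) + y(m₃) + y(m₄) + y(m₅) + y(m₆) + y(m₇)] = 2·(-154.095) = -308.19000.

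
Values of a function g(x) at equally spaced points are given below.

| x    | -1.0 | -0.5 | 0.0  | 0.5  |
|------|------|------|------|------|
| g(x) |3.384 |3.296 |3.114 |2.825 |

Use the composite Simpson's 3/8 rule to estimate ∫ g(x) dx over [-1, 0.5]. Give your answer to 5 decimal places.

h = 0.5, n = 3.
(3h/8)·[y₀ + 3y₁ + 3y₂ + y₃] = 0.1875·(25.439) = 4.76981.

4.76981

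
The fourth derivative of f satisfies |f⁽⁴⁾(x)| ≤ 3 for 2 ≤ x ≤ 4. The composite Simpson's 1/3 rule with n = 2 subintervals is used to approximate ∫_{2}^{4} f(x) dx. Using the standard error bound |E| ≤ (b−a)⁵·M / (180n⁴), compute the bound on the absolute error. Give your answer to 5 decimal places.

0.03333

|E| ≤ (2)⁵·3 / (180·2⁴) = 96/2880 = 0.03333.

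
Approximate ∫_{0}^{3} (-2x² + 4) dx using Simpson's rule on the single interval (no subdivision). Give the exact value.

-6

S = (b−a)/6 · [f(0) + 4f(1.5) + f(3)] = 0.5·[4 + 4·(-0.5) + (-14)] = -6.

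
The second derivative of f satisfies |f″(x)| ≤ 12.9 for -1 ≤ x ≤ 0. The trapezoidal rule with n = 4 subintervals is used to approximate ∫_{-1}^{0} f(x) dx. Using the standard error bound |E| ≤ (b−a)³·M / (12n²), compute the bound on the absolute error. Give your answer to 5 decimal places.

|E| ≤ (1)³·12.9 / (12·4²) = 12.9/192 = 0.06719.

0.06719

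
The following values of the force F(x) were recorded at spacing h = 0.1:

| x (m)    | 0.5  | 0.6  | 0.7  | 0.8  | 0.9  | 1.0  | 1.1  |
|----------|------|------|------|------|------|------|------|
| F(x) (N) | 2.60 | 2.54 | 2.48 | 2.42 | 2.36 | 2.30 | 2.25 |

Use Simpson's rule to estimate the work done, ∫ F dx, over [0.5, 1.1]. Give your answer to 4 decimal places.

1.4523

h = 0.1, n = 6.
(h/3)·[y₀ + 4y₁ + 2y₂ + 4y₃ + 2y₄ + 4y₅ + y₆] = 0.033333·(43.57) = 1.4523.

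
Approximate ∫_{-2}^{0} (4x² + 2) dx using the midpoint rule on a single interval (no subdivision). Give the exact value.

M = (b−a)·f(-1) = 2·(6) = 12.

12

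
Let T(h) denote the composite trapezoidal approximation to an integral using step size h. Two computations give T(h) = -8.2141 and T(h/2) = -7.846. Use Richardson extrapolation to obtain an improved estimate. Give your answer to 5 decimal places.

-7.72330

R = (4·T(h/2) − T(h)) / 3 = (4·(-7.846) − (-8.2141))/3 = (-23.1699)/3 = -7.72330.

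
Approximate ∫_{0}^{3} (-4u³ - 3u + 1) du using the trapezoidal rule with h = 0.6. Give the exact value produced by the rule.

-94.74

h = (3 − 0)/5 = 0.6.
Nodes u₀,…,u₅ = 0, 0.6, 1.2, 1.8, 2.4, 3.
f(u) = -4u³ - 3u + 1: f₀=1, f₁=-1.664, f₂=-9.512, f₃=-27.728, f₄=-61.496, f₅=-116.
(h/2)·[f₀ + 2f₁ + 2f₂ + 2f₃ + 2f₄ + f₅] = 0.3·(-315.8) = -94.74.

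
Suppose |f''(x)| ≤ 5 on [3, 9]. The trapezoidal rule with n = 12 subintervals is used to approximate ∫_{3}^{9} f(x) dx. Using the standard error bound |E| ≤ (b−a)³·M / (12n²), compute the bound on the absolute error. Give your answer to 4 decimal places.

|E| ≤ (6)³·5 / (12·12²) = 1080/1728 = 0.6250.

0.6250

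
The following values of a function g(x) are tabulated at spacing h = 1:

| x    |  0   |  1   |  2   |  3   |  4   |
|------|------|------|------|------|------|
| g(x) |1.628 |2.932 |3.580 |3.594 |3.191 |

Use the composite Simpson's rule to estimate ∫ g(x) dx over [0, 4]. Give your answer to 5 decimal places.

h = 1, n = 4.
(h/3)·[y₀ + 4y₁ + 2y₂ + 4y₃ + y₄] = 0.333333·(38.083) = 12.69433.

12.69433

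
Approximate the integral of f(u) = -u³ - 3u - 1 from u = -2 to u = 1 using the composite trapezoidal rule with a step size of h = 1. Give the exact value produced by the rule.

6

h = (1 − (-2))/3 = 1.
Nodes u₀,…,u₃ = -2, -1, 0, 1.
f(u) = -u³ - 3u - 1: f₀=13, f₁=3, f₂=-1, f₃=-5.
(h/2)·[f₀ + 2f₁ + 2f₂ + f₃] = 0.5·(12) = 6.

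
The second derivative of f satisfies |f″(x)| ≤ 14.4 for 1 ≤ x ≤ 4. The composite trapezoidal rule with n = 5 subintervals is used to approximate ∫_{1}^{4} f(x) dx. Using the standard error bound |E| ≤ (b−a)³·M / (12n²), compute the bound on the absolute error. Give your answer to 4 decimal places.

1.2960

|E| ≤ (3)³·14.4 / (12·5²) = 388.8/300 = 1.2960.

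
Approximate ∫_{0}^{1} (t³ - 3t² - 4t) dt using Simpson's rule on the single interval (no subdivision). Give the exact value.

S = (b−a)/6 · [f(0) + 4f(0.5) + f(1)] = 0.166667·[0 + 4·(-2.625) + (-6)] = -2.75.

-2.75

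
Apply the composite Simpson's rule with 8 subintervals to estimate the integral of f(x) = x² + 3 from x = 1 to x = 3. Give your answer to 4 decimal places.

h = (3 − 1)/8 = 0.25.
Nodes x₀,…,x₈ = 1, 1.25, 1.5, 1.75, 2, 2.25, 2.5, 2.75, 3.
f(x) = x² + 3: f₀=4, f₁=4.5625, f₂=5.25, f₃=6.0625, f₄=7, f₅=8.0625, f₆=9.25, f₇=10.5625, f₈=12.
(h/3)·[f₀ + 4f₁ + 2f₂ + 4f₃ + 2f₄ + 4f₅ + 2f₆ + 4f₇ + f₈] = 0.083333·(176) = 14.6667.

14.6667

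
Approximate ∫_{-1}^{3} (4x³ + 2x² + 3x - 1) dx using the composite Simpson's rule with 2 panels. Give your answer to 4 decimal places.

106.6667

h = (3 − (-1))/2 = 2.
Nodes x₀,…,x₂ = -1, 1, 3.
f(x) = 4x³ + 2x² + 3x - 1: f₀=-6, f₁=8, f₂=134.
(h/3)·[f₀ + 4f₁ + f₂] = 0.666667·(160) = 106.6667.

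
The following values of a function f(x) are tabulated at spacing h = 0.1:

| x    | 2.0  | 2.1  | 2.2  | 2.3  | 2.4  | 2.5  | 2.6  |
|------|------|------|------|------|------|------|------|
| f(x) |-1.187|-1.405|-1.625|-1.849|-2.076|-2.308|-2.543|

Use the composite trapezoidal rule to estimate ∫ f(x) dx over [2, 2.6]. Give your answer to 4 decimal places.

-1.1128

h = 0.1, n = 6.
(h/2)·[y₀ + 2y₁ + 2y₂ + 2y₃ + 2y₄ + 2y₅ + y₆] = 0.05·(-22.256) = -1.1128.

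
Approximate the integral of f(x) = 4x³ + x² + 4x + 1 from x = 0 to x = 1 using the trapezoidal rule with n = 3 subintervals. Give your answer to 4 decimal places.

4.4630

h = (1 − 0)/3 = 0.333333.
Nodes x₀,…,x₃ = 0, 0.333333, 0.666667, 1.
f(x) = 4x³ + x² + 4x + 1: f₀=1, f₁=2.592593, f₂=5.296296, f₃=10.
(h/2)·[f₀ + 2f₁ + 2f₂ + f₃] = 0.166667·(26.777778) = 4.4630.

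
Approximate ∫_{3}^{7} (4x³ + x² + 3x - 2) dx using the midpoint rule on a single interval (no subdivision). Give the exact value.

2152

M = (b−a)·f(5) = 4·(538) = 2152.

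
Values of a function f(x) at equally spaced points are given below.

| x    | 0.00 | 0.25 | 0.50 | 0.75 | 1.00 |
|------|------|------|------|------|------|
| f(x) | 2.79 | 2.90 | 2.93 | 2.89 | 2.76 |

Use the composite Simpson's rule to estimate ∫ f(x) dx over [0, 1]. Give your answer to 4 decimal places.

2.8808

h = 0.25, n = 4.
(h/3)·[y₀ + 4y₁ + 2y₂ + 4y₃ + y₄] = 0.083333·(34.57) = 2.8808.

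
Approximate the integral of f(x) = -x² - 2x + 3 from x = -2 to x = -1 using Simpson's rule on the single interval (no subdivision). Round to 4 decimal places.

S = (b−a)/6 · [f(-2) + 4f(-1.5) + f(-1)] = 0.166667·[3 + 4·3.75 + 4] = 3.6667.

3.6667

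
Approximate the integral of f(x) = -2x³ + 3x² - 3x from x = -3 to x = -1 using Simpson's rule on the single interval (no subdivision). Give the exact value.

78

S = (b−a)/6 · [f(-3) + 4f(-2) + f(-1)] = 0.333333·[90 + 4·34 + 8] = 78.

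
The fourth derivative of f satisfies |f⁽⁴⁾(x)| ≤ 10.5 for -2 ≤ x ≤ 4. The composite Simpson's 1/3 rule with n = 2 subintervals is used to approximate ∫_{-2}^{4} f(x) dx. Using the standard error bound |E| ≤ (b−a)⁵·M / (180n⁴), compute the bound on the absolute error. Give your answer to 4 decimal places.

28.3500

|E| ≤ (6)⁵·10.5 / (180·2⁴) = 81648/2880 = 28.3500.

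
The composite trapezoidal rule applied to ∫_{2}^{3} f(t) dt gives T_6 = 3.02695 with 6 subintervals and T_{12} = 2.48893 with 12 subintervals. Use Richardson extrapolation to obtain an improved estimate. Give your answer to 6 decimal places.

2.309590

R = (4·T_{12} − T_6) / 3 = (4·2.48893 − 3.02695)/3 = (6.92877)/3 = 2.309590.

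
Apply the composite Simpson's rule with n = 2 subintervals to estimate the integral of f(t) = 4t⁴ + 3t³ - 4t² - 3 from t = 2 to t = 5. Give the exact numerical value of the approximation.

h = (5 − 2)/2 = 1.5.
Nodes t₀,…,t₂ = 2, 3.5, 5.
f(t) = 4t⁴ + 3t³ - 4t² - 3: f₀=69, f₁=676.875, f₂=2772.
(h/3)·[f₀ + 4f₁ + f₂] = 0.5·(5548.5) = 2774.25.

2774.25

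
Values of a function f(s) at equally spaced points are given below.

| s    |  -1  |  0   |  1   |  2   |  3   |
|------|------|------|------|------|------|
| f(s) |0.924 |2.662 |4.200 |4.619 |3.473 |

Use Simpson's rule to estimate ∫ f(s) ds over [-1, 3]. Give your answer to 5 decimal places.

h = 1, n = 4.
(h/3)·[y₀ + 4y₁ + 2y₂ + 4y₃ + y₄] = 0.333333·(41.921) = 13.97367.

13.97367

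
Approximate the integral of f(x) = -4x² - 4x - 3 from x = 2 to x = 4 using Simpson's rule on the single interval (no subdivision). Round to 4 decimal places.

S = (b−a)/6 · [f(2) + 4f(3) + f(4)] = 0.333333·[(-27) + 4·(-51) + (-83)] = -104.6667.

-104.6667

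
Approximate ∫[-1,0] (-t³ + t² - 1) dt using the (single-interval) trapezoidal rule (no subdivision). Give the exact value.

0

T = (b−a)/2 · [f(-1) + f(0)] = 0.5·[1 + (-1)] = 0.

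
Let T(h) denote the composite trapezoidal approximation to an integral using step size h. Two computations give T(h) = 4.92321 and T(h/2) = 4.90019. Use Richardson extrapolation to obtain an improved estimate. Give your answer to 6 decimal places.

4.892517

R = (4·T(h/2) − T(h)) / 3 = (4·4.90019 − 4.92321)/3 = (14.67755)/3 = 4.892517.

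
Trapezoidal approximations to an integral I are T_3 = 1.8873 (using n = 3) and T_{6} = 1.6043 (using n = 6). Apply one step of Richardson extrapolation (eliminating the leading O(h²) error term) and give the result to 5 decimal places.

1.50997

R = (4·T_{6} − T_3) / 3 = (4·1.6043 − 1.8873)/3 = (4.5299)/3 = 1.50997.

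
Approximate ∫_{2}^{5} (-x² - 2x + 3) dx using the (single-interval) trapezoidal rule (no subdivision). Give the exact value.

T = (b−a)/2 · [f(2) + f(5)] = 1.5·[(-5) + (-32)] = -55.5.

-55.5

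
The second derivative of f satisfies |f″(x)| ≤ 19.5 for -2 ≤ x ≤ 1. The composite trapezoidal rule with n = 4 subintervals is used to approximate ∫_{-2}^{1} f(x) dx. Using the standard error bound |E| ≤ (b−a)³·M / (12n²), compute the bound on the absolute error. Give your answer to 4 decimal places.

2.7422

|E| ≤ (3)³·19.5 / (12·4²) = 526.5/192 = 2.7422.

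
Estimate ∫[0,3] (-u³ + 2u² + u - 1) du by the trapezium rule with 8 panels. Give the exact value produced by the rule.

h = (3 − 0)/8 = 0.375.
Nodes u₀,…,u₈ = 0, 0.375, 0.75, 1.125, 1.5, 1.875, 2.25, 2.625, 3.
f(u) = -u³ + 2u² + u - 1: f₀=-1, f₁=-0.396484375, f₂=0.453125, f₃=1.232421875, f₄=1.625, f₅=1.314453125, f₆=-0.015625, f₇=-2.681640625, f₈=-7.
(h/2)·[f₀ + 2f₁ + 2f₂ + 2f₃ + 2f₄ + 2f₅ + 2f₆ + 2f₇ + f₈] = 0.1875·(-4.9375) = -0.92578125.

-0.92578125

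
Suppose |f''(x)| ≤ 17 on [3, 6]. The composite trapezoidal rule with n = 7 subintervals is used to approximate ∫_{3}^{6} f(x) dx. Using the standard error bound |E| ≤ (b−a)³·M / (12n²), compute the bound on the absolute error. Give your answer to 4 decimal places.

0.7806

|E| ≤ (3)³·17 / (12·7²) = 459/588 = 0.7806.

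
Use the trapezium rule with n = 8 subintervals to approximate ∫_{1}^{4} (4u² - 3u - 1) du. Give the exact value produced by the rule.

58.78125

h = (4 − 1)/8 = 0.375.
Nodes u₀,…,u₈ = 1, 1.375, 1.75, 2.125, 2.5, 2.875, 3.25, 3.625, 4.
f(u) = 4u² - 3u - 1: f₀=0, f₁=2.4375, f₂=6, f₃=10.6875, f₄=16.5, f₅=23.4375, f₆=31.5, f₇=40.6875, f₈=51.
(h/2)·[f₀ + 2f₁ + 2f₂ + 2f₃ + 2f₄ + 2f₅ + 2f₆ + 2f₇ + f₈] = 0.1875·(313.5) = 58.78125.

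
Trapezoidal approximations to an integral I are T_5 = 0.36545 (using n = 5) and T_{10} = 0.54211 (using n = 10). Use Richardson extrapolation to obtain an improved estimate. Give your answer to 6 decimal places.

0.600997

R = (4·T_{10} − T_5) / 3 = (4·0.54211 − 0.36545)/3 = (1.80299)/3 = 0.600997.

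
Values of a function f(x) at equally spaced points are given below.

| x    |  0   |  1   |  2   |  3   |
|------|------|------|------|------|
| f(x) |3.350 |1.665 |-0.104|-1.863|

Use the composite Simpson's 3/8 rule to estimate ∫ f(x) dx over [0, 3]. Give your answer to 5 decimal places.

h = 1, n = 3.
(3h/8)·[y₀ + 3y₁ + 3y₂ + y₃] = 0.375·(6.170) = 2.31375.

2.31375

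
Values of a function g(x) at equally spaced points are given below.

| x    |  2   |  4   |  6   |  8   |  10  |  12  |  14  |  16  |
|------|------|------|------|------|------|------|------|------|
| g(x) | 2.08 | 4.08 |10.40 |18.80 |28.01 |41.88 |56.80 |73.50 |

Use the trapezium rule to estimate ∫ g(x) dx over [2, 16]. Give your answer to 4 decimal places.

h = 2, n = 7.
(h/2)·[y₀ + 2y₁ + 2y₂ + 2y₃ + 2y₄ + 2y₅ + 2y₆ + y₇] = 1·(395.52) = 395.5200.

395.5200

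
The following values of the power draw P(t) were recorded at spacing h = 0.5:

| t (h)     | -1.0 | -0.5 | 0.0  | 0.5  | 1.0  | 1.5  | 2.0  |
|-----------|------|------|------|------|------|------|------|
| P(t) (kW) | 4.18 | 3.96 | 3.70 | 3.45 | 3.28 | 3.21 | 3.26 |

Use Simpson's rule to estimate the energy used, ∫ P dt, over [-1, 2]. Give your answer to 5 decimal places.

h = 0.5, n = 6.
(h/3)·[y₀ + 4y₁ + 2y₂ + 4y₃ + 2y₄ + 4y₅ + y₆] = 0.166667·(63.88) = 10.64667.

10.64667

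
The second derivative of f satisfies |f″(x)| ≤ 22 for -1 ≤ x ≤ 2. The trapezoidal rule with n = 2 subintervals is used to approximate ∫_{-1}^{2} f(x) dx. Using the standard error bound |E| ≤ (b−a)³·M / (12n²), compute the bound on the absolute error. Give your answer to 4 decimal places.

|E| ≤ (3)³·22 / (12·2²) = 594/48 = 12.3750.

12.3750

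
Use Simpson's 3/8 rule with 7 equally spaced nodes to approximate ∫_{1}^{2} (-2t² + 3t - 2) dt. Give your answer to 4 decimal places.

h = (2 − 1)/6 = 0.166667.
Nodes t₀,…,t₆ = 1, 1.166667, 1.333333, 1.5, 1.666667, 1.833333, 2.
f(t) = -2t² + 3t - 2: f₀=-1, f₁=-1.222222, f₂=-1.555556, f₃=-2, f₄=-2.555556, f₅=-3.222222, f₆=-4.
(3h/8)·[f₀ + 3f₁ + 3f₂ + 2f₃ + 3f₄ + 3f₅ + f₆] = 0.0625·(-34.666667) = -2.1667.

-2.1667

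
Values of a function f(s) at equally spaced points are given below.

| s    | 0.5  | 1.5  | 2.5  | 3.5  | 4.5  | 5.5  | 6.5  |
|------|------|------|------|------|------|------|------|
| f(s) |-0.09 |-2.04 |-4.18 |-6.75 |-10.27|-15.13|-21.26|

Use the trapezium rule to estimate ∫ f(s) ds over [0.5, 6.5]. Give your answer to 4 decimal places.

-49.0450

h = 1, n = 6.
(h/2)·[y₀ + 2y₁ + 2y₂ + 2y₃ + 2y₄ + 2y₅ + y₆] = 0.5·(-98.09) = -49.0450.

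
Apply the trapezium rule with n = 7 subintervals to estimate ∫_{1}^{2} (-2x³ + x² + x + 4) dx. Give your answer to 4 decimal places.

0.3061

h = (2 − 1)/7 = 0.142857.
Nodes x₀,…,x₇ = 1, 1.142857, 1.285714, 1.428571, 1.571429, 1.714286, 1.857143, 2.
f(x) = -2x³ + x² + x + 4: f₀=4, f₁=3.463557, f₂=2.688047, f₃=1.638484, f₄=0.279883, f₅=-1.422741, f₆=-3.504373, f₇=-6.
(h/2)·[f₀ + 2f₁ + 2f₂ + 2f₃ + 2f₄ + 2f₅ + 2f₆ + f₇] = 0.071429·(4.285714) = 0.3061.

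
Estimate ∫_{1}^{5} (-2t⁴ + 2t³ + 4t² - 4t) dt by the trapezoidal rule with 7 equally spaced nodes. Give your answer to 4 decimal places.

h = (5 − 1)/6 = 0.666667.
Nodes t₀,…,t₆ = 1, 1.666667, 2.333333, 3, 3.666667, 4.333333, 5.
f(t) = -2t⁴ + 2t³ + 4t² - 4t: f₀=0, f₁=-1.728395, f₂=-21.432099, f₃=-84, f₄=-223.802469, f₅=-484.691358, f₆=-920.
(h/2)·[f₀ + 2f₁ + 2f₂ + 2f₃ + 2f₄ + 2f₅ + f₆] = 0.333333·(-2551.308642) = -850.4362.

-850.4362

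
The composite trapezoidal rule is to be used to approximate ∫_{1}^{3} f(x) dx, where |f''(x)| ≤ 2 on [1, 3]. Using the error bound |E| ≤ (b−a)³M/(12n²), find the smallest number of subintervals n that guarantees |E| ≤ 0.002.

26

Need 16/(12n²) ≤ 0.002.
n² ≥ 16/(12·0.002) = 666.667 ⇒ n ≥ 25.8199, so the smallest n is 26.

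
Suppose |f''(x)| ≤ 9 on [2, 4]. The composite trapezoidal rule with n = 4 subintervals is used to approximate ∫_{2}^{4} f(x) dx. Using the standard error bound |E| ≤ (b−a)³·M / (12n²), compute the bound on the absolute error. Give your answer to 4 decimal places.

0.3750

|E| ≤ (2)³·9 / (12·4²) = 72/192 = 0.3750.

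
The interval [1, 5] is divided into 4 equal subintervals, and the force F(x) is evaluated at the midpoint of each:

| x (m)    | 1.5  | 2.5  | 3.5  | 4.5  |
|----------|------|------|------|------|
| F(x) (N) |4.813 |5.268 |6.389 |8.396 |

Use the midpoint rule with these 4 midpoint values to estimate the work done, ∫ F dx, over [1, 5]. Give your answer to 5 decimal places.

24.86600

h = 1, n = 4.
h·[y(m₁) + y(m₂) + y(m₃) + y(m₄)] = 1·(24.866) = 24.86600.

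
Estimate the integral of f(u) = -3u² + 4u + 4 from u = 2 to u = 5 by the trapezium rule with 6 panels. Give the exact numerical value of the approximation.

h = (5 − 2)/6 = 0.5.
Nodes u₀,…,u₆ = 2, 2.5, 3, 3.5, 4, 4.5, 5.
f(u) = -3u² + 4u + 4: f₀=0, f₁=-4.75, f₂=-11, f₃=-18.75, f₄=-28, f₅=-38.75, f₆=-51.
(h/2)·[f₀ + 2f₁ + 2f₂ + 2f₃ + 2f₄ + 2f₅ + f₆] = 0.25·(-253.5) = -63.375.

-63.375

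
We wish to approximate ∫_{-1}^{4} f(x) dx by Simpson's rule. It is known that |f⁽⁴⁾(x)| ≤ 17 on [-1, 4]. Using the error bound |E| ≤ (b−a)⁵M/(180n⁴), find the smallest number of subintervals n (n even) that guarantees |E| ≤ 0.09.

Need 53125/(180n⁴) ≤ 0.09.
n⁴ ≥ 53125/(180·0.09) = 3279.32 ⇒ n ≥ 7.5674, so the smallest even n is 8. (n must be even for Simpson's rule.)

8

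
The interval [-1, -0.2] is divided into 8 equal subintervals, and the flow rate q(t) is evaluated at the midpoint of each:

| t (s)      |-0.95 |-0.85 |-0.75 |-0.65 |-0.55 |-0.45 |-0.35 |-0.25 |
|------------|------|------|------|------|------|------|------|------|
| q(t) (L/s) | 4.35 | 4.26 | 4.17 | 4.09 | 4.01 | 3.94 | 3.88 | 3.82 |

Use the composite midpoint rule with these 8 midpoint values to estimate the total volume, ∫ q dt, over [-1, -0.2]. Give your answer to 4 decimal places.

3.2520

h = 0.1, n = 8.
h·[y(m₁) + y(m₂) + y(m₃) + y(m₄) + y(m₅) + y(m₆) + y(m₇) + y(m₈)] = 0.1·(32.52) = 3.2520.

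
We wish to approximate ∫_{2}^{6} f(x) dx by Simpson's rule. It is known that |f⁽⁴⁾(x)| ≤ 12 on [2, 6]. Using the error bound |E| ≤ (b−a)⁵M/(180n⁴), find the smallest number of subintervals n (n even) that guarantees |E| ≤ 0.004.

Need 12288/(180n⁴) ≤ 0.004.
n⁴ ≥ 12288/(180·0.004) = 17066.7 ⇒ n ≥ 11.4298, so the smallest even n is 12. (n must be even for Simpson's rule.)

12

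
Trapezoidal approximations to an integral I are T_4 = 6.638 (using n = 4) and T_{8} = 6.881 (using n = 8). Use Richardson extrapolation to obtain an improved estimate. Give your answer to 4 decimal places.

6.9620

R = (4·T_{8} − T_4) / 3 = (4·6.881 − 6.638)/3 = (20.886)/3 = 6.9620.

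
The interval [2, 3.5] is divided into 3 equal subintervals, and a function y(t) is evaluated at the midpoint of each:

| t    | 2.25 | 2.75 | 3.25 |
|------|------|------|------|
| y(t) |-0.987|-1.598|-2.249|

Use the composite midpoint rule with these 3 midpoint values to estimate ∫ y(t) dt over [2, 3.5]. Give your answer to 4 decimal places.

h = 0.5, n = 3.
h·[y(m₁) + y(m₂) + y(m₃)] = 0.5·(-4.834) = -2.4170.

-2.4170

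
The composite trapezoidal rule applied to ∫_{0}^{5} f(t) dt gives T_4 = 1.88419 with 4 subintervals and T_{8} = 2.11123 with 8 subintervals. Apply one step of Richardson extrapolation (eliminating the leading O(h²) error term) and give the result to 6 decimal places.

2.186910

R = (4·T_{8} − T_4) / 3 = (4·2.11123 − 1.88419)/3 = (6.56073)/3 = 2.186910.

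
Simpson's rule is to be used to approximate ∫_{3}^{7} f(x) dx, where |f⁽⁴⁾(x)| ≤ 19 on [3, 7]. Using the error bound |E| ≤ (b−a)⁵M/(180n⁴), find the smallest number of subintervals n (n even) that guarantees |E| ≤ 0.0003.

26

Need 19456/(180n⁴) ≤ 0.0003.
n⁴ ≥ 19456/(180·0.0003) = 360296 ⇒ n ≥ 24.4999, so the smallest even n is 26. (n must be even for Simpson's rule.)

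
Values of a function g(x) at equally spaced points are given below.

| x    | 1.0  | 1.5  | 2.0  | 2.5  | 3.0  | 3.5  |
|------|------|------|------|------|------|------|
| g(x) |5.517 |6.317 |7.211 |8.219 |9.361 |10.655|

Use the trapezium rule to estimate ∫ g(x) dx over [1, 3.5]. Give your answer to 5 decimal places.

h = 0.5, n = 5.
(h/2)·[y₀ + 2y₁ + 2y₂ + 2y₃ + 2y₄ + y₅] = 0.25·(78.388) = 19.59700.

19.59700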